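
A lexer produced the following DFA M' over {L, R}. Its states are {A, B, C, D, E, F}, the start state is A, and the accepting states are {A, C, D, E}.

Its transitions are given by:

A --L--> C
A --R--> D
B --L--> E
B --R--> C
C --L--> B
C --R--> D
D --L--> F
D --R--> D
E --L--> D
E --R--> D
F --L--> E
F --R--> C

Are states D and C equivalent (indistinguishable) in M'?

Yes

All states are reachable from the start state.
Start with accepting vs non-accepting: {A,C,D,E} | {B,F}.
On input L, block {A,C,D,E} splits into {A,E} and {C,D}.
No further refinement is possible. Final partition (3 blocks): {A,E} | {B,F} | {C,D}.
D and C lie in the same block of the stable partition, so they are equivalent — no string distinguishes them.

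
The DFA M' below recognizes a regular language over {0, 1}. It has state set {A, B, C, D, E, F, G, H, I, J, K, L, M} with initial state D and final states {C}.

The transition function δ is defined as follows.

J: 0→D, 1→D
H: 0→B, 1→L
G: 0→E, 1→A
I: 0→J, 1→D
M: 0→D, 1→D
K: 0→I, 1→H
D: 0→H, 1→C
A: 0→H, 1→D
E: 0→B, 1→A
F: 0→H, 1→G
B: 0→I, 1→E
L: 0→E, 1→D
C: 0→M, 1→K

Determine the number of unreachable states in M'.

2

Starting at D and following transitions, the reachable set is {A, B, C, D, E, H, I, J, K, L, M}. That leaves F, G unreachable — 2 in total.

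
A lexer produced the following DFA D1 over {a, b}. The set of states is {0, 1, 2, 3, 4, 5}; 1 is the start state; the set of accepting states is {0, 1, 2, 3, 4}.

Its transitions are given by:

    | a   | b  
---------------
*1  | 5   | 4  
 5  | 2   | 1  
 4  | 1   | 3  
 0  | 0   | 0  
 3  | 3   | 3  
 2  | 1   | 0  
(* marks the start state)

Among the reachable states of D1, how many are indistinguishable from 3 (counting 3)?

P0 = {0,1,2,3,4} | {5}.
Split {0,1,2,3,4} by δ(·,a) → {0,2,3,4} and {1}.
Split {0,2,3,4} by δ(·,a) → {0,3} and {2,4}.
No further refinement is possible. Final partition (4 blocks): {0,3} | {5} | {1} | {2,4}.
The equivalence class containing 3 is {0,3}, of size 2.

2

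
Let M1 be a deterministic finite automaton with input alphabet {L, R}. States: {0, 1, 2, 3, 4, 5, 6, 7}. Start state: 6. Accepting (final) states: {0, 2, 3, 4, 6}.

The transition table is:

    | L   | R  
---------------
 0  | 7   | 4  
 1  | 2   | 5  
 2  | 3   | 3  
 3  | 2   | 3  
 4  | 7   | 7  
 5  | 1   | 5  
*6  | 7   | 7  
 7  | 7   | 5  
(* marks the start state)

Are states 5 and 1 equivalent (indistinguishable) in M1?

Reachable states from the start: {1,2,3,5,6,7}. Unreachable: {0,4} — drop them.
Initial partition by acceptance: {2,3,6} | {1,5,7}.
Split {2,3,6} by δ(·,L) → {2,3} and {6}.
On input L, block {1,5,7} splits into {5,7} and {1}.
Split {5,7} by δ(·,L) → {5} and {7}.
The partition is now stable with 5 blocks: {2,3} | {5} | {6} | {1} | {7}.
5 and 1 end up in different blocks, so they are distinguishable. For instance, the string 'L' is accepted from only 1.

No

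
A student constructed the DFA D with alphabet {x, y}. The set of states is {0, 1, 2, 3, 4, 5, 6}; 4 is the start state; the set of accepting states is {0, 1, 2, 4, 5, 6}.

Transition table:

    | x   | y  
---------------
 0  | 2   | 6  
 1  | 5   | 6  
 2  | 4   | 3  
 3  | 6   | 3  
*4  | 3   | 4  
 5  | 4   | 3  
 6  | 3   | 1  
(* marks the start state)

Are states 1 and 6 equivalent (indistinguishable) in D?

No

Reachable states from the start: {1,3,4,5,6}. Unreachable: {0,2} — drop them.
Start with accepting vs non-accepting: {1,4,5,6} | {3}.
Split {1,4,5,6} by δ(·,x) → {1,5} and {4,6}.
On input x, block {1,5} splits into {1} and {5}.
Refine {4,6} on symbol y: members go to different blocks, giving {4} and {6}.
No further refinement is possible. Final partition (5 blocks): {1} | {3} | {4} | {5} | {6}.
1 and 6 end up in different blocks, so they are distinguishable. For instance, the string 'x' is accepted from only 1.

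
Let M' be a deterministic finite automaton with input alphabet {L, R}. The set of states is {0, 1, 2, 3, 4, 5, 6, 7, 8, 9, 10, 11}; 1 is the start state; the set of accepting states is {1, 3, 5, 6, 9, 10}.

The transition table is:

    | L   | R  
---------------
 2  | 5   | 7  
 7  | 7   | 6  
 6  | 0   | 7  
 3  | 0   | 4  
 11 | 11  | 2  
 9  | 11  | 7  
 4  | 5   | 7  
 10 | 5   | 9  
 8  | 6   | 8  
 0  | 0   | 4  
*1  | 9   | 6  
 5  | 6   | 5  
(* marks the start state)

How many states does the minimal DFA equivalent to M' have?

6

First remove the unreachable states {3,8,10}; 9 states remain.
Start with accepting vs non-accepting: {1,5,6,9} | {0,2,4,7,11}.
On input L, block {1,5,6,9} splits into {1,5} and {6,9}.
Refine {1,5} on symbol R: members go to different blocks, giving {1} and {5}.
Refine {0,2,4,7,11} on symbol L: members go to different blocks, giving {0,7,11} and {2,4}.
Refine {0,7,11} on symbol R: members go to different blocks, giving {0,11} and {7}.
Stable partition: {1} | {0,11} | {6,9} | {5} | {2,4} | {7} — 6 equivalence classes.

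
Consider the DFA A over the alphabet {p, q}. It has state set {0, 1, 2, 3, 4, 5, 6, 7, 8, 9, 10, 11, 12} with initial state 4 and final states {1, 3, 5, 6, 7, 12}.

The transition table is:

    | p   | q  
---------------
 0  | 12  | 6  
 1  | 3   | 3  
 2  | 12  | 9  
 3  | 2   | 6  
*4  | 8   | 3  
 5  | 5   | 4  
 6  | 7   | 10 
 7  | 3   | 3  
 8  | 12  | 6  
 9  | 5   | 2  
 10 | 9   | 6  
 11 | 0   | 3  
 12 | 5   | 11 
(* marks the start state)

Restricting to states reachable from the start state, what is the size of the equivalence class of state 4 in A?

2

States {1} cannot be reached from the start state, so discard them.
P0 = {3,5,6,7,12} | {0,2,4,8,9,10,11}.
On input p, block {3,5,6,7,12} splits into {5,6,7,12} and {3}.
On input p, block {5,6,7,12} splits into {5,6,12} and {7}.
Refine {5,6,12} on symbol p: members go to different blocks, giving {5,12} and {6}.
Split {0,2,4,8,9,10,11} by δ(·,p) → {0,2,8,9} and {4,10,11}.
On input q, block {0,2,8,9} splits into {0,8} and {2,9}.
Refine {4,10,11} on symbol p: members go to different blocks, giving {4,11} and {10}.
Stable partition: {5,12} | {0,8} | {3} | {7} | {6} | {4,11} | {2,9} | {10} — 8 equivalence classes.
The equivalence class containing 4 is {4,11}, of size 2.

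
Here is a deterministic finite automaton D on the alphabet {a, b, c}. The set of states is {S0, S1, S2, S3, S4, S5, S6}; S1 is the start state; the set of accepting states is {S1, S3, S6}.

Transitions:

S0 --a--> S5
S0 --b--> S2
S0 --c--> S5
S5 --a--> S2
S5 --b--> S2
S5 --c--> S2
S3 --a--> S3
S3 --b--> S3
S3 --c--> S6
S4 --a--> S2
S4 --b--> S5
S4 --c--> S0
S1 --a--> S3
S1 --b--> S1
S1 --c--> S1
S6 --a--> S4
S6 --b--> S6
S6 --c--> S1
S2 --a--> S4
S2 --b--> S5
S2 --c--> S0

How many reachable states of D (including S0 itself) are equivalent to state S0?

4

P0 = {S1,S3,S6} | {S0,S2,S4,S5}.
On input a, block {S1,S3,S6} splits into {S1,S3} and {S6}.
On input c, block {S1,S3} splits into {S1} and {S3}.
Stable partition: {S1} | {S0,S2,S4,S5} | {S6} | {S3} — 4 equivalence classes.
The equivalence class containing S0 is {S0,S2,S4,S5}, of size 4.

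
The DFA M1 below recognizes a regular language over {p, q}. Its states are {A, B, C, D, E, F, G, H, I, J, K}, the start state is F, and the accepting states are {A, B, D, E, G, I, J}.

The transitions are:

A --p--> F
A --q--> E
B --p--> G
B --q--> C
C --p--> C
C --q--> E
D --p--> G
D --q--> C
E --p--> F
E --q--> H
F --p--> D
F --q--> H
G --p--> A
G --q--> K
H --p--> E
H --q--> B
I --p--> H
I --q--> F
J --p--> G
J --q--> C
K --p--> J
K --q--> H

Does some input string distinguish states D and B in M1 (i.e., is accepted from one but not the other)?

No

Reachable states from the start: {A,B,C,D,E,F,G,H,J,K}. Unreachable: {I} — drop them.
P0 = {A,B,D,E,G,J} | {C,F,H,K}.
On input p, block {A,B,D,E,G,J} splits into {B,D,G,J} and {A,E}.
On input p, block {B,D,G,J} splits into {B,D,J} and {G}.
Split {C,F,H,K} by δ(·,p) → {F,K} and {C} and {H}.
Split {A,E} by δ(·,q) → {A} and {E}.
Stable partition: {B,D,J} | {F,K} | {A} | {G} | {C} | {H} | {E} — 7 equivalence classes.
D and B lie in the same block of the stable partition, so they are equivalent — no string distinguishes them.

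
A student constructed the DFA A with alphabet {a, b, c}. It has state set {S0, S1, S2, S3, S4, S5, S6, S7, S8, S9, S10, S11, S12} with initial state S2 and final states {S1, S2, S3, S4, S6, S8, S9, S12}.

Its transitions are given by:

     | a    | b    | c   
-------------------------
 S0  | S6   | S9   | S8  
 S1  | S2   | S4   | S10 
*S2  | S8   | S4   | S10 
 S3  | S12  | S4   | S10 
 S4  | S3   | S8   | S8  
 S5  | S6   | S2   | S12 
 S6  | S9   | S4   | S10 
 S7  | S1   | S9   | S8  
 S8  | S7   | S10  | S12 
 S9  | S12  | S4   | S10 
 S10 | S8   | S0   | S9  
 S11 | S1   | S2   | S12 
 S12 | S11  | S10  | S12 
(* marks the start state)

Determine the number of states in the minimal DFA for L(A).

6

States {S5} cannot be reached from the start state, so discard them.
P0 = {S1,S2,S3,S4,S6,S8,S9,S12} | {S0,S7,S10,S11}.
On input a, block {S1,S2,S3,S4,S6,S8,S9,S12} splits into {S1,S2,S3,S4,S6,S9} and {S8,S12}.
On input a, block {S1,S2,S3,S4,S6,S9} splits into {S1,S4,S6} and {S2,S3,S9}.
Refine {S1,S4,S6} on symbol b: members go to different blocks, giving {S1,S6} and {S4}.
Split {S0,S7,S10,S11} by δ(·,a) → {S0,S7,S11} and {S10}.
Stable partition: {S1,S6} | {S0,S7,S11} | {S8,S12} | {S2,S3,S9} | {S4} | {S10} — 6 equivalence classes.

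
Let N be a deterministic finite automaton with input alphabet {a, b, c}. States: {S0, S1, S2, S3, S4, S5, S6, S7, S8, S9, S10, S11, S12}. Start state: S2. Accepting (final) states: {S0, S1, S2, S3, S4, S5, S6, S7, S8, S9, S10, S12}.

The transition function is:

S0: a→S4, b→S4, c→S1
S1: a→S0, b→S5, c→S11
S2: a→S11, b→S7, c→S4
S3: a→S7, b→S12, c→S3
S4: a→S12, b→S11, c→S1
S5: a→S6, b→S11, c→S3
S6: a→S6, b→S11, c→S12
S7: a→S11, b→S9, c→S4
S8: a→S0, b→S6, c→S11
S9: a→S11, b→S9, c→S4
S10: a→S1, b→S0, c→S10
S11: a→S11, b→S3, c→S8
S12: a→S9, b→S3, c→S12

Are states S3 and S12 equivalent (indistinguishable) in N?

Yes

First remove the unreachable states {S10}; 12 states remain.
Initial partition by acceptance: {S0,S1,S2,S3,S4,S5,S6,S7,S8,S9,S12} | {S11}.
Split {S0,S1,S2,S3,S4,S5,S6,S7,S8,S9,S12} by δ(·,a) → {S0,S1,S3,S4,S5,S6,S8,S12} and {S2,S7,S9}.
On input a, block {S0,S1,S3,S4,S5,S6,S8,S12} splits into {S0,S1,S4,S5,S6,S8} and {S3,S12}.
Split {S0,S1,S4,S5,S6,S8} by δ(·,a) → {S0,S1,S5,S6,S8} and {S4}.
Refine {S0,S1,S5,S6,S8} on symbol a: members go to different blocks, giving {S1,S5,S6,S8} and {S0}.
Refine {S1,S5,S6,S8} on symbol a: members go to different blocks, giving {S1,S8} and {S5,S6}.
No further refinement is possible. Final partition (7 blocks): {S1,S8} | {S11} | {S2,S7,S9} | {S3,S12} | {S4} | {S0} | {S5,S6}.
S3 and S12 lie in the same block of the stable partition, so they are equivalent — no string distinguishes them.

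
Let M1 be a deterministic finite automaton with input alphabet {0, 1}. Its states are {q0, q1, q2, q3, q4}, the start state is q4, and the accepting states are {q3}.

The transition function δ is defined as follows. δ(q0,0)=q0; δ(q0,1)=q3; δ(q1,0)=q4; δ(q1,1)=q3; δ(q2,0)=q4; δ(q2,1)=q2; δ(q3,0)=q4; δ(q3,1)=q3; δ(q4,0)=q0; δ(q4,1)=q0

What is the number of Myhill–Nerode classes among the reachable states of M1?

3

First remove the unreachable states {q1,q2}; 3 states remain.
Start with accepting vs non-accepting: {q3} | {q0,q4}.
Split {q0,q4} by δ(·,1) → {q0} and {q4}.
The partition is now stable with 3 blocks: {q3} | {q0} | {q4}.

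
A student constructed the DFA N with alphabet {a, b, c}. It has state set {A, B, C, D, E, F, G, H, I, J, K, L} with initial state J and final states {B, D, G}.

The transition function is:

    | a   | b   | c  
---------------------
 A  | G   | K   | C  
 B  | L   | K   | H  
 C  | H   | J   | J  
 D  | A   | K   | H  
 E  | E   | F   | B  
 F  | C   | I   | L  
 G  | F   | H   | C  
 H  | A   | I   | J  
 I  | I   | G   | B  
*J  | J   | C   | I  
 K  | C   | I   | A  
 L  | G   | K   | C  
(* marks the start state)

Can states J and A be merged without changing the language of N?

No

First remove the unreachable states {D,E}; 10 states remain.
P0 = {B,G} | {A,C,F,H,I,J,K,L}.
Split {A,C,F,H,I,J,K,L} by δ(·,a) → {C,F,H,I,J,K} and {A,L}.
On input a, block {B,G} splits into {B} and {G}.
On input a, block {C,F,H,I,J,K} splits into {C,F,I,J,K} and {H}.
On input a, block {C,F,I,J,K} splits into {F,I,J,K} and {C}.
Split {F,I,J,K} by δ(·,a) → {F,K} and {I,J}.
On input b, block {I,J} splits into {I} and {J}.
No further refinement is possible. Final partition (8 blocks): {B} | {F,K} | {A,L} | {G} | {H} | {C} | {I} | {J}.
J and A end up in different blocks, so they are distinguishable. For instance, the string 'a' is accepted from only A.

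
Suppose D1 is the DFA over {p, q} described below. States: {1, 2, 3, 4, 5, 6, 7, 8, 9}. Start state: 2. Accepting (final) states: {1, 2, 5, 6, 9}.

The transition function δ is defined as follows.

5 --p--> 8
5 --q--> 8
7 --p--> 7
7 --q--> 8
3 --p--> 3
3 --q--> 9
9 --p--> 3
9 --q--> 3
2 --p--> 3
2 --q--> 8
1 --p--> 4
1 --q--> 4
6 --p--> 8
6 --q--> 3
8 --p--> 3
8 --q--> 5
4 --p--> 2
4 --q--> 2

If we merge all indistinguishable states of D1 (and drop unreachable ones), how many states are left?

2

States {1,4,6,7} cannot be reached from the start state, so discard them.
Initial partition by acceptance: {2,5,9} | {3,8}.
The partition is now stable with 2 blocks: {2,5,9} | {3,8}.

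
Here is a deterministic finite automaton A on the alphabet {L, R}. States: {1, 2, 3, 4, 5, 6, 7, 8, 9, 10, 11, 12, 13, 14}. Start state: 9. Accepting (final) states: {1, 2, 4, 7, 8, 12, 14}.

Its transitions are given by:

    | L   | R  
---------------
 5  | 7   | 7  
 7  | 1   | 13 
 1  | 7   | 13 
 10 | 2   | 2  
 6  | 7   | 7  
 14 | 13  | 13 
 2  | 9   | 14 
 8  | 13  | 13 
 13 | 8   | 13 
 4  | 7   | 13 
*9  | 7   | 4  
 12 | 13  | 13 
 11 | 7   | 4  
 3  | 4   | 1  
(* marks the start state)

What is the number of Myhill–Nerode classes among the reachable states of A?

4

Reachable states from the start: {1,4,7,8,9,13}. Unreachable: {2,3,5,6,10,11,12,14} — drop them.
P0 = {1,4,7,8} | {9,13}.
Refine {1,4,7,8} on symbol L: members go to different blocks, giving {1,4,7} and {8}.
Refine {9,13} on symbol L: members go to different blocks, giving {9} and {13}.
Stable partition: {1,4,7} | {9} | {8} | {13} — 4 equivalence classes.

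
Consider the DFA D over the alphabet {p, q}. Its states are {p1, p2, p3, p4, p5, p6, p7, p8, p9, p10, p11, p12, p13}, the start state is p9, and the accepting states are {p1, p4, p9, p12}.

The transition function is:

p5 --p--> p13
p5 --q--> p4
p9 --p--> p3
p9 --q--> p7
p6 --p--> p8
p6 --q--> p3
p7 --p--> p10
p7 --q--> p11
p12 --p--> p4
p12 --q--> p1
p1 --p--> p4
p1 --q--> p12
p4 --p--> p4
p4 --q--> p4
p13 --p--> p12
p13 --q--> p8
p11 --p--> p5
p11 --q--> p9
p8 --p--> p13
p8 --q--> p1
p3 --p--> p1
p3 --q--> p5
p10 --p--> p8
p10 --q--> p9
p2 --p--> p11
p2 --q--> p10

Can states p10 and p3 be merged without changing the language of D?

Reachable states from the start: {p1,p3,p4,p5,p7,p8,p9,p10,p11,p12,p13}. Unreachable: {p2,p6} — drop them.
Start with accepting vs non-accepting: {p1,p4,p9,p12} | {p3,p5,p7,p8,p10,p11,p13}.
Split {p1,p4,p9,p12} by δ(·,p) → {p1,p4,p12} and {p9}.
Refine {p3,p5,p7,p8,p10,p11,p13} on symbol p: members go to different blocks, giving {p5,p7,p8,p10,p11} and {p3,p13}.
Refine {p5,p7,p8,p10,p11} on symbol p: members go to different blocks, giving {p7,p10,p11} and {p5,p8}.
Refine {p7,p10,p11} on symbol p: members go to different blocks, giving {p10,p11} and {p7}.
The partition is now stable with 6 blocks: {p1,p4,p12} | {p10,p11} | {p9} | {p3,p13} | {p5,p8} | {p7}.
p10 and p3 end up in different blocks, so they are distinguishable. For instance, the string 'p' is accepted from only p3.

No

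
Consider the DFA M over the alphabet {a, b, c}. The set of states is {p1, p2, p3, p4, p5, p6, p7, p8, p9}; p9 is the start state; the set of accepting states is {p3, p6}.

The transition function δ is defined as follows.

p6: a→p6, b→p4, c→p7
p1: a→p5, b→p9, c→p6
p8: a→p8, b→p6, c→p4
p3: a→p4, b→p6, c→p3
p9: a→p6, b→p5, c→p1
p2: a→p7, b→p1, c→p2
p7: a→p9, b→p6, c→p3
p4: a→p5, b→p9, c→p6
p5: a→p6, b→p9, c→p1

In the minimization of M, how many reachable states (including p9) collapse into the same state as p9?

First remove the unreachable states {p2,p8}; 7 states remain.
Initial partition by acceptance: {p3,p6} | {p1,p4,p5,p7,p9}.
Refine {p3,p6} on symbol a: members go to different blocks, giving {p3} and {p6}.
Refine {p1,p4,p5,p7,p9} on symbol a: members go to different blocks, giving {p1,p4,p7} and {p5,p9}.
On input b, block {p1,p4,p7} splits into {p1,p4} and {p7}.
Stable partition: {p3} | {p1,p4} | {p6} | {p5,p9} | {p7} — 5 equivalence classes.
The equivalence class containing p9 is {p5,p9}, of size 2.

2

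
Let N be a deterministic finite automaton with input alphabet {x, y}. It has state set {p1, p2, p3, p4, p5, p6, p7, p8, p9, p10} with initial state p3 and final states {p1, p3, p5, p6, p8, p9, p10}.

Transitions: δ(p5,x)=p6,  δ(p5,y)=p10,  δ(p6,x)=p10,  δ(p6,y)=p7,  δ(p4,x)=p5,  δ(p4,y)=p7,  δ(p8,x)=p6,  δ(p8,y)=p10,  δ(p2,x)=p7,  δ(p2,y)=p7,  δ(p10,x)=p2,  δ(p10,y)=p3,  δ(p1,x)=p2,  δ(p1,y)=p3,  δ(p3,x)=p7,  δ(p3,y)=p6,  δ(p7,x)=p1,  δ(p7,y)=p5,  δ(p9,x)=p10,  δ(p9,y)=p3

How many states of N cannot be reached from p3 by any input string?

BFS from p3 reaches {p1, p2, p3, p5, p6, p7, p10}; the 3 state(s) p4, p8, p9 are never visited.

3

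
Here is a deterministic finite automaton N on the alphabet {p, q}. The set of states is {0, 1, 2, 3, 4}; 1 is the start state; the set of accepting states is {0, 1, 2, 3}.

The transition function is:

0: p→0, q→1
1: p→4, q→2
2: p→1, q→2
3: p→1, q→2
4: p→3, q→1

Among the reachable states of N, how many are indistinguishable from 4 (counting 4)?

1

Reachable states from the start: {1,2,3,4}. Unreachable: {0} — drop them.
Start with accepting vs non-accepting: {1,2,3} | {4}.
Split {1,2,3} by δ(·,p) → {2,3} and {1}.
No further refinement is possible. Final partition (3 blocks): {2,3} | {4} | {1}.
State 4 belongs to the block {4}, which has 1 states.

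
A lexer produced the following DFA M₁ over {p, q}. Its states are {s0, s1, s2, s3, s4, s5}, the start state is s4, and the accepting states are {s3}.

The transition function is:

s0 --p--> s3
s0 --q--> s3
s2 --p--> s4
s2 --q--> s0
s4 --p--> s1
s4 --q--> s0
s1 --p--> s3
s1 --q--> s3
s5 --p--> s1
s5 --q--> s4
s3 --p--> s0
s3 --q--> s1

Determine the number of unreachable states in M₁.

No path from s4 leads to s2, s5; the other 4 states are all reachable.

2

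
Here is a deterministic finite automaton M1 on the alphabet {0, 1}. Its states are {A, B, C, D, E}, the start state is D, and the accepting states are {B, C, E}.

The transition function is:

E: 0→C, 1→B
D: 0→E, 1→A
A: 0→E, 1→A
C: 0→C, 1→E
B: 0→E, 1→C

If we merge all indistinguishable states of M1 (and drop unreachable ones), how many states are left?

2

All states are reachable from the start state.
Start with accepting vs non-accepting: {B,C,E} | {A,D}.
The partition is now stable with 2 blocks: {B,C,E} | {A,D}.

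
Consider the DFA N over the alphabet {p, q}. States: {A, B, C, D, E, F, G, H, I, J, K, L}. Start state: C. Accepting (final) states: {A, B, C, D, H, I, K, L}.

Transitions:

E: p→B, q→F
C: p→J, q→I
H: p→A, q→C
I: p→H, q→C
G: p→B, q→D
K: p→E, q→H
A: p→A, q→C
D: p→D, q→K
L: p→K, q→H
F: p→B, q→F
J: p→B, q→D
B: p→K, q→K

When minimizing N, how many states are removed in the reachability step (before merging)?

No path from C leads to G, L; the other 10 states are all reachable.

2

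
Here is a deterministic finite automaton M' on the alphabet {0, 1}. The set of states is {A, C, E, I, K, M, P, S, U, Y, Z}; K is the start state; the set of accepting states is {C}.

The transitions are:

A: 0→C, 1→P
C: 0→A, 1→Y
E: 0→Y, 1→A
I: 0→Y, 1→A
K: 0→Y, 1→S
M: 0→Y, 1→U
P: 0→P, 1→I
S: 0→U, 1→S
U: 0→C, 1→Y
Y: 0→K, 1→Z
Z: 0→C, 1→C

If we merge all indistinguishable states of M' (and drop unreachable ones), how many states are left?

First remove the unreachable states {E,M}; 9 states remain.
Initial partition by acceptance: {C} | {A,I,K,P,S,U,Y,Z}.
Split {A,I,K,P,S,U,Y,Z} by δ(·,0) → {I,K,P,S,Y} and {A,U,Z}.
Refine {I,K,P,S,Y} on symbol 0: members go to different blocks, giving {I,K,P,Y} and {S}.
On input 1, block {I,K,P,Y} splits into {I,Y} and {P} and {K}.
Split {I,Y} by δ(·,0) → {I} and {Y}.
Split {A,U,Z} by δ(·,1) → {A} and {U} and {Z}.
Stable partition: {C} | {I} | {A} | {S} | {P} | {K} | {Y} | {U} | {Z} — 9 equivalence classes.

9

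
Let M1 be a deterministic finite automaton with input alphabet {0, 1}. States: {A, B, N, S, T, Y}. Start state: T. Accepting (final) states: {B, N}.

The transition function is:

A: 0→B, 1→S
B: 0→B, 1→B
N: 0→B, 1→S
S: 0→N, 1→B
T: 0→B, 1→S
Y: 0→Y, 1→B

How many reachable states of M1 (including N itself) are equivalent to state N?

Reachable states from the start: {B,N,S,T}. Unreachable: {A,Y} — drop them.
Initial partition by acceptance: {B,N} | {S,T}.
On input 1, block {B,N} splits into {B} and {N}.
Split {S,T} by δ(·,0) → {T} and {S}.
No further refinement is possible. Final partition (4 blocks): {B} | {T} | {N} | {S}.
State N belongs to the block {N}, which has 1 states.

1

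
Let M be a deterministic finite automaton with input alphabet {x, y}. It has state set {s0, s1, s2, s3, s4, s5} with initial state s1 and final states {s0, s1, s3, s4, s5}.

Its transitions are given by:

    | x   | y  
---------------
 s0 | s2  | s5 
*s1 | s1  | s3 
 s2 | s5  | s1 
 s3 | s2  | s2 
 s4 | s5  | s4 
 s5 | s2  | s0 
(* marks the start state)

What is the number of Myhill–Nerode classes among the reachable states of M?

Reachable states from the start: {s0,s1,s2,s3,s5}. Unreachable: {s4} — drop them.
Start with accepting vs non-accepting: {s0,s1,s3,s5} | {s2}.
Refine {s0,s1,s3,s5} on symbol x: members go to different blocks, giving {s0,s3,s5} and {s1}.
Split {s0,s3,s5} by δ(·,y) → {s0,s5} and {s3}.
The partition is now stable with 4 blocks: {s0,s5} | {s2} | {s1} | {s3}.

4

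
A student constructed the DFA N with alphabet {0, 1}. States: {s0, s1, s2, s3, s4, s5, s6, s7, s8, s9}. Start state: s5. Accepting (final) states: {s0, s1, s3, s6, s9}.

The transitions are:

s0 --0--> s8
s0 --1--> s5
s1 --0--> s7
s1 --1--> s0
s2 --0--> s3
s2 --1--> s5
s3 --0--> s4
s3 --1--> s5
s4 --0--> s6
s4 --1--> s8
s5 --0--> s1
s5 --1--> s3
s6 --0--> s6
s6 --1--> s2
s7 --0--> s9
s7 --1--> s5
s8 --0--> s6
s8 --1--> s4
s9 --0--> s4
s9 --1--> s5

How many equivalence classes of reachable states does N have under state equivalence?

6

P0 = {s0,s1,s3,s6,s9} | {s2,s4,s5,s7,s8}.
Split {s0,s1,s3,s6,s9} by δ(·,0) → {s0,s1,s3,s9} and {s6}.
Refine {s0,s1,s3,s9} on symbol 1: members go to different blocks, giving {s0,s3,s9} and {s1}.
Split {s2,s4,s5,s7,s8} by δ(·,0) → {s2,s7} and {s4,s8} and {s5}.
No further refinement is possible. Final partition (6 blocks): {s0,s3,s9} | {s2,s7} | {s6} | {s1} | {s4,s8} | {s5}.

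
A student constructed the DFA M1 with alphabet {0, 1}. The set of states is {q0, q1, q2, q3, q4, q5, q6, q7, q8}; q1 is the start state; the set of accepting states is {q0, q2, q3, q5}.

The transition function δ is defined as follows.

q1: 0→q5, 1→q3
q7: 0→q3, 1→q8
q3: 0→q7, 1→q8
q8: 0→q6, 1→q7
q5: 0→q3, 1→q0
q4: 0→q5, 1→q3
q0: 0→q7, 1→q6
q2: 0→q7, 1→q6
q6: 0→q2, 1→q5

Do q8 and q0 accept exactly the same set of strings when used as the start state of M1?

No

Reachable states from the start: {q0,q1,q2,q3,q5,q6,q7,q8}. Unreachable: {q4} — drop them.
Initial partition by acceptance: {q0,q2,q3,q5} | {q1,q6,q7,q8}.
Split {q0,q2,q3,q5} by δ(·,0) → {q0,q2,q3} and {q5}.
Split {q1,q6,q7,q8} by δ(·,0) → {q6,q7} and {q1} and {q8}.
On input 1, block {q0,q2,q3} splits into {q0,q2} and {q3}.
On input 0, block {q6,q7} splits into {q6} and {q7}.
Stable partition: {q0,q2} | {q6} | {q5} | {q1} | {q8} | {q3} | {q7} — 7 equivalence classes.
q8 and q0 end up in different blocks, so they are distinguishable. For instance, the string 'ε' is accepted from only q0.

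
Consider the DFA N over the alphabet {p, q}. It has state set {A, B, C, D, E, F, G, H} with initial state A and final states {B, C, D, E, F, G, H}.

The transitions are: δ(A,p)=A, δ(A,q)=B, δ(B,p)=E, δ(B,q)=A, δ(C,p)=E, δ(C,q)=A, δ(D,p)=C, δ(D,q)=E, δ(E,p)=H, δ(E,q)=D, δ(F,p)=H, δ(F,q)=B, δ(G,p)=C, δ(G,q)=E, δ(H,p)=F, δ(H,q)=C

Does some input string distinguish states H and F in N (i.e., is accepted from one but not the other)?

States {G} cannot be reached from the start state, so discard them.
Start with accepting vs non-accepting: {B,C,D,E,F,H} | {A}.
On input q, block {B,C,D,E,F,H} splits into {D,E,F,H} and {B,C}.
Split {D,E,F,H} by δ(·,p) → {E,F,H} and {D}.
Refine {E,F,H} on symbol q: members go to different blocks, giving {F,H} and {E}.
The partition is now stable with 5 blocks: {F,H} | {A} | {B,C} | {D} | {E}.
H and F lie in the same block of the stable partition, so they are equivalent — no string distinguishes them.

No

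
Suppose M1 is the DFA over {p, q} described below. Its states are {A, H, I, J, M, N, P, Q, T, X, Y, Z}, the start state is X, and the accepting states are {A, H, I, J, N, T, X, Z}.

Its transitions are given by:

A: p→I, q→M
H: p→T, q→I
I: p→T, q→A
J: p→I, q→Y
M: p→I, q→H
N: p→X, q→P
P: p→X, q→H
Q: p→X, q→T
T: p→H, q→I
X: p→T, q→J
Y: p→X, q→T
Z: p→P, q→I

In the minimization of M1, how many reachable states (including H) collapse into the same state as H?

2

Reachable states from the start: {A,H,I,J,M,T,X,Y}. Unreachable: {N,P,Q,Z} — drop them.
Start with accepting vs non-accepting: {A,H,I,J,T,X} | {M,Y}.
Split {A,H,I,J,T,X} by δ(·,q) → {H,I,T,X} and {A,J}.
Refine {H,I,T,X} on symbol q: members go to different blocks, giving {I,X} and {H,T}.
The partition is now stable with 4 blocks: {I,X} | {M,Y} | {A,J} | {H,T}.
State H belongs to the block {H,T}, which has 2 states.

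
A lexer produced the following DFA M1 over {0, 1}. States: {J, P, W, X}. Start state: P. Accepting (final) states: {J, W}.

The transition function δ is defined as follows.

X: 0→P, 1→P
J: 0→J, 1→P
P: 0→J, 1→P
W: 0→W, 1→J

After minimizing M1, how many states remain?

Reachable states from the start: {J,P}. Unreachable: {W,X} — drop them.
Initial partition by acceptance: {J} | {P}.
Stable partition: {J} | {P} — 2 equivalence classes.

2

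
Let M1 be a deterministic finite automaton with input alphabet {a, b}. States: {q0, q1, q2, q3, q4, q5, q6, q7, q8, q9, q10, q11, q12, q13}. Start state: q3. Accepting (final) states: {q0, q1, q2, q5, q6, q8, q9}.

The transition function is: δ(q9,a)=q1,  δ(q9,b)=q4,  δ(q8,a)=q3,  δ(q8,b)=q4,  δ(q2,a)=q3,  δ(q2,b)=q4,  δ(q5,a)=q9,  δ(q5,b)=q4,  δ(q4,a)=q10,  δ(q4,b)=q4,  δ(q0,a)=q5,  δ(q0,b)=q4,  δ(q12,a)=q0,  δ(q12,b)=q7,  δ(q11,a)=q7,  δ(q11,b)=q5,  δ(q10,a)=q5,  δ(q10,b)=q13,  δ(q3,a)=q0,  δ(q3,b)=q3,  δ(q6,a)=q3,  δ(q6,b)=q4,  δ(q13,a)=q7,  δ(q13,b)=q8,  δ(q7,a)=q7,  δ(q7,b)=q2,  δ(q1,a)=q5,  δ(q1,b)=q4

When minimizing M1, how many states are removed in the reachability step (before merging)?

BFS from q3 reaches {q0, q1, q2, q3, q4, q5, q7, q8, q9, q10, q13}; the 3 state(s) q6, q11, q12 are never visited.

3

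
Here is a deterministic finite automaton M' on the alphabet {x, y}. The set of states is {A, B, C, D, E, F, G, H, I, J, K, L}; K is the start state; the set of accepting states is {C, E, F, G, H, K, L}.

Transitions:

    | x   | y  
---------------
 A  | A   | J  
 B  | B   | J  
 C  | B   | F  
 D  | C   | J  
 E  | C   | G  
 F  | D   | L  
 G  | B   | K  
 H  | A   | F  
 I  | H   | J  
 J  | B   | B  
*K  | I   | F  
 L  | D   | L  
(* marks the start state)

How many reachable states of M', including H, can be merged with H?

Reachable states from the start: {A,B,C,D,F,H,I,J,K,L}. Unreachable: {E,G} — drop them.
Initial partition by acceptance: {C,F,H,K,L} | {A,B,D,I,J}.
Refine {A,B,D,I,J} on symbol x: members go to different blocks, giving {A,B,J} and {D,I}.
Split {C,F,H,K,L} by δ(·,x) → {F,K,L} and {C,H}.
Stable partition: {F,K,L} | {A,B,J} | {D,I} | {C,H} — 4 equivalence classes.
The equivalence class containing H is {C,H}, of size 2.

2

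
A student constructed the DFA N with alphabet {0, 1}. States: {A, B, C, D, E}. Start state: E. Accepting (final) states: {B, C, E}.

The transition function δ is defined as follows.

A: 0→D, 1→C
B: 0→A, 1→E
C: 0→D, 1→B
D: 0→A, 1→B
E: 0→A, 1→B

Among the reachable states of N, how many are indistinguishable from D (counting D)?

2

P0 = {B,C,E} | {A,D}.
The partition is now stable with 2 blocks: {B,C,E} | {A,D}.
State D belongs to the block {A,D}, which has 2 states.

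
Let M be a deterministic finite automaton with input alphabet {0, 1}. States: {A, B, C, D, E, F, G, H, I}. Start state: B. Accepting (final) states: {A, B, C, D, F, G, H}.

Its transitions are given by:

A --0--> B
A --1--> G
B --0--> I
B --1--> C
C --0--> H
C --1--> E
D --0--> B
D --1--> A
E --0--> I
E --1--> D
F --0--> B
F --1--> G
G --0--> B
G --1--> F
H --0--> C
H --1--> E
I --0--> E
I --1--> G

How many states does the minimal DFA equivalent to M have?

4

All states are reachable from the start state.
Start with accepting vs non-accepting: {A,B,C,D,F,G,H} | {E,I}.
Split {A,B,C,D,F,G,H} by δ(·,0) → {A,C,D,F,G,H} and {B}.
On input 0, block {A,C,D,F,G,H} splits into {A,D,F,G} and {C,H}.
The partition is now stable with 4 blocks: {A,D,F,G} | {E,I} | {B} | {C,H}.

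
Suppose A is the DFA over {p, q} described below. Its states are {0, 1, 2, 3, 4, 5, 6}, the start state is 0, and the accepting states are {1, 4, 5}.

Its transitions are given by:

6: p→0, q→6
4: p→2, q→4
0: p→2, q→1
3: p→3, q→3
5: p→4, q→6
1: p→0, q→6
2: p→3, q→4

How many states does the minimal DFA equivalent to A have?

First remove the unreachable states {5}; 6 states remain.
Initial partition by acceptance: {1,4} | {0,2,3,6}.
Split {1,4} by δ(·,q) → {1} and {4}.
Refine {0,2,3,6} on symbol q: members go to different blocks, giving {3,6} and {0} and {2}.
Refine {3,6} on symbol p: members go to different blocks, giving {3} and {6}.
The partition is now stable with 6 blocks: {1} | {3} | {4} | {0} | {2} | {6}.

6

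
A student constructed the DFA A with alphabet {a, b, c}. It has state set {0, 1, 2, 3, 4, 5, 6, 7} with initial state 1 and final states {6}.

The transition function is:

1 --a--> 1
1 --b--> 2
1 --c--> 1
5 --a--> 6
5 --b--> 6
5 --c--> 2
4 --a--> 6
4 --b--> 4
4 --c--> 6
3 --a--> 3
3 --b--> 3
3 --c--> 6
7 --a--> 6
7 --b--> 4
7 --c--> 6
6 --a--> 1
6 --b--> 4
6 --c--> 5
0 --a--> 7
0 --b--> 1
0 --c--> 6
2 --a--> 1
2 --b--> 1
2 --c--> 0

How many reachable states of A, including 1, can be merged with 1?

States {3} cannot be reached from the start state, so discard them.
P0 = {6} | {0,1,2,4,5,7}.
On input a, block {0,1,2,4,5,7} splits into {0,1,2} and {4,5,7}.
Split {0,1,2} by δ(·,a) → {1,2} and {0}.
On input c, block {1,2} splits into {1} and {2}.
Split {4,5,7} by δ(·,b) → {4,7} and {5}.
No further refinement is possible. Final partition (6 blocks): {6} | {1} | {4,7} | {0} | {2} | {5}.
The equivalence class containing 1 is {1}, of size 1.

1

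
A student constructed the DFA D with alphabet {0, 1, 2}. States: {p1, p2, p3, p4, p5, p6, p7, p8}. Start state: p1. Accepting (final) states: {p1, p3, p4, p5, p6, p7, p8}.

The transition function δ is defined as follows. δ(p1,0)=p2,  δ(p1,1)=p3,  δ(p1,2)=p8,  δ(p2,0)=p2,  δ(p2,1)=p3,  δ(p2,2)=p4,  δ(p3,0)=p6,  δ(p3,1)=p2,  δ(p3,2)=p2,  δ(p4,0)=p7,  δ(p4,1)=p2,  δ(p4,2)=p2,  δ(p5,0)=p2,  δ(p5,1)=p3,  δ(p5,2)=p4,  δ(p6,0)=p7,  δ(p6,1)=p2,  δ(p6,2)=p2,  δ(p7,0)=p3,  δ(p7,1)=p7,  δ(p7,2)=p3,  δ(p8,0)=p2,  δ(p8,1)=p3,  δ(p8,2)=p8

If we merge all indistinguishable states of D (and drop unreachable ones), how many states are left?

5

States {p5} cannot be reached from the start state, so discard them.
Initial partition by acceptance: {p1,p3,p4,p6,p7,p8} | {p2}.
Split {p1,p3,p4,p6,p7,p8} by δ(·,0) → {p3,p4,p6,p7} and {p1,p8}.
Split {p3,p4,p6,p7} by δ(·,1) → {p3,p4,p6} and {p7}.
Refine {p3,p4,p6} on symbol 0: members go to different blocks, giving {p4,p6} and {p3}.
The partition is now stable with 5 blocks: {p4,p6} | {p2} | {p1,p8} | {p7} | {p3}.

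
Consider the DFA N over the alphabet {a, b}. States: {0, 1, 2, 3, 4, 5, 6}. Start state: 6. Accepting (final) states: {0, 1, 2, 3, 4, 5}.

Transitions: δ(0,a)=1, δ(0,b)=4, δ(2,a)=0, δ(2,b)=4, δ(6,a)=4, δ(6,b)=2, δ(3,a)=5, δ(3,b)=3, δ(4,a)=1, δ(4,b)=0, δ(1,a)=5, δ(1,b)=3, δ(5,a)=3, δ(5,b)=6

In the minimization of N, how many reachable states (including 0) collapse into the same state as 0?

2

Every state is reachable, so we keep all 7.
Initial partition by acceptance: {0,1,2,3,4,5} | {6}.
Refine {0,1,2,3,4,5} on symbol b: members go to different blocks, giving {0,1,2,3,4} and {5}.
On input a, block {0,1,2,3,4} splits into {0,2,4} and {1,3}.
Refine {0,2,4} on symbol a: members go to different blocks, giving {0,4} and {2}.
The partition is now stable with 5 blocks: {0,4} | {6} | {5} | {1,3} | {2}.
State 0 belongs to the block {0,4}, which has 2 states.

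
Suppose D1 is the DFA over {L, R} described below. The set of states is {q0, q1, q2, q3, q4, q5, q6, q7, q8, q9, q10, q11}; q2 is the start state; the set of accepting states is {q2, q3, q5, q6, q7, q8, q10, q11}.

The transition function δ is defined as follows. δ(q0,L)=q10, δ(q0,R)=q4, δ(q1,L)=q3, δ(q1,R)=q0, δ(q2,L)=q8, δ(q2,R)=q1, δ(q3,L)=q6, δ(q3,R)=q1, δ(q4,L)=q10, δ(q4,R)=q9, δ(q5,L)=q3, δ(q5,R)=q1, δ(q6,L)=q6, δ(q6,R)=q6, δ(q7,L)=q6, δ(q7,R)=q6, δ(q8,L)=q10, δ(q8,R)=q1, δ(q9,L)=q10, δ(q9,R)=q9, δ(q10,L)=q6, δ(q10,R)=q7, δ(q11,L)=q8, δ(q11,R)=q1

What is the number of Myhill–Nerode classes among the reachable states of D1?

5

First remove the unreachable states {q5,q11}; 10 states remain.
P0 = {q2,q3,q6,q7,q8,q10} | {q0,q1,q4,q9}.
On input R, block {q2,q3,q6,q7,q8,q10} splits into {q2,q3,q8} and {q6,q7,q10}.
Split {q2,q3,q8} by δ(·,L) → {q3,q8} and {q2}.
On input L, block {q0,q1,q4,q9} splits into {q0,q4,q9} and {q1}.
Stable partition: {q3,q8} | {q0,q4,q9} | {q6,q7,q10} | {q2} | {q1} — 5 equivalence classes.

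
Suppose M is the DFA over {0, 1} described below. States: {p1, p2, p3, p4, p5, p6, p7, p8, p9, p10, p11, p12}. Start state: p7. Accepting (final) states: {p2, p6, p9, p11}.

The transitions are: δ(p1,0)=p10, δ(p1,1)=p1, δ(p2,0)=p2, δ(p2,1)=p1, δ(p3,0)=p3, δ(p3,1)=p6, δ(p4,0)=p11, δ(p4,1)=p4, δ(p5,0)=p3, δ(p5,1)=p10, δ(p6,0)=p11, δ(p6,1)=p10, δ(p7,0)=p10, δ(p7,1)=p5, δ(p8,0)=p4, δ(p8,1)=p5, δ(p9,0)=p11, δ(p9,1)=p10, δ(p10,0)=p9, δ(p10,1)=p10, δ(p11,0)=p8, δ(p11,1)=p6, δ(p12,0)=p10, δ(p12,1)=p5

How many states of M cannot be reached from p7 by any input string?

3

BFS from p7 reaches {p3, p4, p5, p6, p7, p8, p9, p10, p11}; the 3 state(s) p1, p2, p12 are never visited.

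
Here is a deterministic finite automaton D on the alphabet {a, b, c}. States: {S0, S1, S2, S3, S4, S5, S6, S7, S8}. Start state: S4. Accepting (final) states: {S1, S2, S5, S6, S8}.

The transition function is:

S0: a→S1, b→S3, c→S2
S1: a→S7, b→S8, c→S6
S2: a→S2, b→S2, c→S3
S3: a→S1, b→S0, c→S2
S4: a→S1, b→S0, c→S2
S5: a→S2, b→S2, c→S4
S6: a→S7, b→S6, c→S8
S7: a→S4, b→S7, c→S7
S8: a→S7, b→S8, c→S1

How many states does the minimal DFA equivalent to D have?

First remove the unreachable states {S5}; 8 states remain.
Start with accepting vs non-accepting: {S1,S2,S6,S8} | {S0,S3,S4,S7}.
Refine {S1,S2,S6,S8} on symbol a: members go to different blocks, giving {S1,S6,S8} and {S2}.
Refine {S0,S3,S4,S7} on symbol a: members go to different blocks, giving {S0,S3,S4} and {S7}.
Stable partition: {S1,S6,S8} | {S0,S3,S4} | {S2} | {S7} — 4 equivalence classes.

4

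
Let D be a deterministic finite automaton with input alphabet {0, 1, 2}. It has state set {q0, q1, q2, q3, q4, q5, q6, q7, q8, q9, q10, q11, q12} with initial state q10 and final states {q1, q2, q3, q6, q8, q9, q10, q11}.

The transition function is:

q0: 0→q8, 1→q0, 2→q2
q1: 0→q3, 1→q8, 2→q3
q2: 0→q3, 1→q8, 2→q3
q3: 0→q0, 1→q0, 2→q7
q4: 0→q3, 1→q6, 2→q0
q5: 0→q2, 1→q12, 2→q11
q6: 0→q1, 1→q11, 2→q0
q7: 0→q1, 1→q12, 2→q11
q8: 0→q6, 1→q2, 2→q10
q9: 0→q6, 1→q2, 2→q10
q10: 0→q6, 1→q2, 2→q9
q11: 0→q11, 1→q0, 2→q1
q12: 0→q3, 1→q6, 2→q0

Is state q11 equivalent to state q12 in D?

First remove the unreachable states {q4,q5}; 11 states remain.
Initial partition by acceptance: {q1,q2,q3,q6,q8,q9,q10,q11} | {q0,q7,q12}.
On input 0, block {q1,q2,q3,q6,q8,q9,q10,q11} splits into {q1,q2,q6,q8,q9,q10,q11} and {q3}.
On input 0, block {q1,q2,q6,q8,q9,q10,q11} splits into {q6,q8,q9,q10,q11} and {q1,q2}.
Split {q6,q8,q9,q10,q11} by δ(·,0) → {q8,q9,q10,q11} and {q6}.
Refine {q8,q9,q10,q11} on symbol 0: members go to different blocks, giving {q8,q9,q10} and {q11}.
Split {q0,q7,q12} by δ(·,0) → {q0} and {q7} and {q12}.
Stable partition: {q8,q9,q10} | {q0} | {q3} | {q1,q2} | {q6} | {q11} | {q7} | {q12} — 8 equivalence classes.
q11 and q12 end up in different blocks, so they are distinguishable. For instance, the string 'ε' is accepted from only q11.

No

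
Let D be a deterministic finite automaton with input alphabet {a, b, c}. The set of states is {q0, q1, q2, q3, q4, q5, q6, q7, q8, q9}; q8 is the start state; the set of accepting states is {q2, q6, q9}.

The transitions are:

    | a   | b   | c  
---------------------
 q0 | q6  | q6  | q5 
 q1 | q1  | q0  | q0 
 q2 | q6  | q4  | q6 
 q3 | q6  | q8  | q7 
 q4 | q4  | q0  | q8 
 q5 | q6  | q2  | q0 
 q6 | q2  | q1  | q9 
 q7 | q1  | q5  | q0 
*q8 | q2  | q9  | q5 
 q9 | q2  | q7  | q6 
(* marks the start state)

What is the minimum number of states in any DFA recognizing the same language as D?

3

First remove the unreachable states {q3}; 9 states remain.
P0 = {q2,q6,q9} | {q0,q1,q4,q5,q7,q8}.
On input a, block {q0,q1,q4,q5,q7,q8} splits into {q0,q5,q8} and {q1,q4,q7}.
The partition is now stable with 3 blocks: {q2,q6,q9} | {q0,q5,q8} | {q1,q4,q7}.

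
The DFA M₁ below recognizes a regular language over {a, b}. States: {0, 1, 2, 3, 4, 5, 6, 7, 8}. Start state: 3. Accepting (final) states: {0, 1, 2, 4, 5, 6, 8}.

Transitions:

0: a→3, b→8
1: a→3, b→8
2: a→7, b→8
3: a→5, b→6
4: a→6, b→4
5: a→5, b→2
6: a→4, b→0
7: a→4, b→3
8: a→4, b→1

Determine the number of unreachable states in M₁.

A breadth-first search from the start state visits every state.

0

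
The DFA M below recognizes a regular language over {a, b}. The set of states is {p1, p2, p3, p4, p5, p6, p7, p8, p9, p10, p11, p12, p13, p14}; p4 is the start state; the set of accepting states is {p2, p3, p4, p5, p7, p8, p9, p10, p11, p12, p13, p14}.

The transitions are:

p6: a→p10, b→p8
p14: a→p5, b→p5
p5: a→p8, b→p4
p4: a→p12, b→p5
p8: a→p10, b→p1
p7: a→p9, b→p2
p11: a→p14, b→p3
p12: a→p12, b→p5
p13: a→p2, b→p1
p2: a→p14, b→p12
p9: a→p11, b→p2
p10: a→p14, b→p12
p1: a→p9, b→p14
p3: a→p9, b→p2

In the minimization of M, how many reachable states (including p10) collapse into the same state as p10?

2

Reachable states from the start: {p1,p2,p3,p4,p5,p8,p9,p10,p11,p12,p14}. Unreachable: {p6,p7,p13} — drop them.
P0 = {p2,p3,p4,p5,p8,p9,p10,p11,p12,p14} | {p1}.
On input b, block {p2,p3,p4,p5,p8,p9,p10,p11,p12,p14} splits into {p2,p3,p4,p5,p9,p10,p11,p12,p14} and {p8}.
On input a, block {p2,p3,p4,p5,p9,p10,p11,p12,p14} splits into {p2,p3,p4,p9,p10,p11,p12,p14} and {p5}.
Split {p2,p3,p4,p9,p10,p11,p12,p14} by δ(·,a) → {p2,p3,p4,p9,p10,p11,p12} and {p14}.
On input a, block {p2,p3,p4,p9,p10,p11,p12} splits into {p3,p4,p9,p12} and {p2,p10,p11}.
Refine {p3,p4,p9,p12} on symbol a: members go to different blocks, giving {p3,p4,p12} and {p9}.
Refine {p3,p4,p12} on symbol a: members go to different blocks, giving {p4,p12} and {p3}.
Split {p2,p10,p11} by δ(·,b) → {p2,p10} and {p11}.
The partition is now stable with 9 blocks: {p4,p12} | {p1} | {p8} | {p5} | {p14} | {p2,p10} | {p9} | {p3} | {p11}.
State p10 belongs to the block {p2,p10}, which has 2 states.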